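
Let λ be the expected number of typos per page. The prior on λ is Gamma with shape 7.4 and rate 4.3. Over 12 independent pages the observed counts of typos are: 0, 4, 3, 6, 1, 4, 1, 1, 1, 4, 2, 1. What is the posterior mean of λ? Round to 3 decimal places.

Posterior mean ≈ 2.172

The Poisson likelihood adds the total count to the shape and the number of exposure periods to the rate. Here ∑xᵢ = 28 and n = 12, so shape 7.4→35.4 and rate 4.3→16.3.
Posterior mean = shape/rate = 35.4/16.3 = 2.172.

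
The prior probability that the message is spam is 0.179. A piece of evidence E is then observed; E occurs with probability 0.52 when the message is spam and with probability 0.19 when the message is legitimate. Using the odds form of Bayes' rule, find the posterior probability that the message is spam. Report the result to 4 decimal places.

Prior odds = 0.179/(1−0.179) = 0.21803.
Likelihood ratio for E = 0.52/0.19 = 2.7368.
Posterior odds = prior odds × LR = 0.59670.
Posterior probability = odds/(1+odds) = 0.59670/1.5967 = 0.3737.

Posterior probability ≈ 0.3737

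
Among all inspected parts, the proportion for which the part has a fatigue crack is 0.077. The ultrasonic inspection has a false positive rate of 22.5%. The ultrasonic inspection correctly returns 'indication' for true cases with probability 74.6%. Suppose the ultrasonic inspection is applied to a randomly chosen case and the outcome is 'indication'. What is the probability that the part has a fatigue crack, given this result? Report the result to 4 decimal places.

Write H for 'the part has a fatigue crack'. Prior odds H:¬H = 0.077/0.923 = 0.083424. For the 'indication' outcome, the likelihood ratio is 0.746/0.225 = 3.3156.
Posterior odds = 0.083424 × 3.3156 = 0.27660, so P(H|E) = 0.27660/(1+0.27660) = 0.2167.

P(H | E) ≈ 0.2167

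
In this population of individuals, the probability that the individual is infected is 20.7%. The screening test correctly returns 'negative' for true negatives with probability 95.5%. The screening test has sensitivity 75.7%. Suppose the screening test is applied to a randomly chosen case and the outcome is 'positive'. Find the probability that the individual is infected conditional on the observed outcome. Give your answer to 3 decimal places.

Write H for 'the individual is infected'. Prior odds H:¬H = 0.207/0.793 = 0.26103. For the 'positive' outcome, the likelihood ratio is 0.757/0.045 = 16.822.
Posterior odds = 0.26103 × 16.822 = 4.3912, so P(H|E) = 4.3912/(1+4.3912) = 0.815.

P(H | E) ≈ 0.815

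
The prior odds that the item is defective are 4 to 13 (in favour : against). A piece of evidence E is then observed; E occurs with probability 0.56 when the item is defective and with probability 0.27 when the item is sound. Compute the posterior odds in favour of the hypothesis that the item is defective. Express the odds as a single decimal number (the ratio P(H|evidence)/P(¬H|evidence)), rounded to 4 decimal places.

Posterior odds ≈ 0.6382

Prior odds = 4/13 = 0.30769. In log-odds, ln(0.30769) = -1.1787.
Add log likelihood ratio: ln(2.0741) = 0.72951.
Posterior log-odds = -0.44914, so posterior odds = exp(-0.44914) = 0.63818.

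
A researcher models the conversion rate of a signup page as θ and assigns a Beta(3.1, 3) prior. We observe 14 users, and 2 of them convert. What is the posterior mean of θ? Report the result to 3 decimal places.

Observing 2 successes and 12 failures updates Beta(3.1, 3) by adding the success and failure counts to the two shape parameters: α = 3.1+2 = 5.1, β = 3+12 = 15.
E[θ | data] = 5.1/(5.1+15) = 0.254.

Posterior mean ≈ 0.254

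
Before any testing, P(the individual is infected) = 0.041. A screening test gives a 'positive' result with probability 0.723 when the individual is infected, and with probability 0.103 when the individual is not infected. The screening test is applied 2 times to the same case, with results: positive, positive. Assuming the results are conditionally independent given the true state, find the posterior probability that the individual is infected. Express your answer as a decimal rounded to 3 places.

With H the event that the individual is infected, the joint likelihood of the observed sequence is P(data|H) = 0.723·0.723 = 0.52273 and P(data|¬H) = 0.103·0.103 = 0.010609.
Bayes: P(H|data) = 0.041·0.52273 / (0.041·0.52273 + 0.959·0.010609) = 0.021432/0.031606 = 0.6781.

Posterior P(H) ≈ 0.678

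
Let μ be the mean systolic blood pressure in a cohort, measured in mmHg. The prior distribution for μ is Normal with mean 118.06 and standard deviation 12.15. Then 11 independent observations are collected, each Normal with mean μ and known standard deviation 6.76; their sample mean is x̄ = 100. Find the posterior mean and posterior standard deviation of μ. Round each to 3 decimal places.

Prior precision 1/τ₀² = 1/12.15² = 0.00677404; data precision n/σ² = 11/6.76² = 0.240713.
Posterior precision = 0.00677404 + 0.240713 = 0.247487, giving posterior SD = 1/√0.247487 = 2.010.
Posterior mean = (0.00677404·118.06 + 0.240713·100) / 0.247487 = 100.494.

Posterior mean ≈ 100.494; posterior SD ≈ 2.010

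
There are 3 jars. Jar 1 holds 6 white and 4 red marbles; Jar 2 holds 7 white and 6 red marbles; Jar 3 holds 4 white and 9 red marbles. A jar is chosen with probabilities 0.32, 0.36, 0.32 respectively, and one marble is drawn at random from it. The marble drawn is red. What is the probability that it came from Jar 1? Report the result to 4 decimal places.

P(red|Jar 1) = 0.4; P(red|Jar 2) = 0.4615; P(red|Jar 3) = 0.6923.
Prior × likelihood for each source: 0.32·0.4=0.1280, 0.36·0.4615=0.1662, 0.32·0.6923=0.2215. Summing gives P(red) = 0.51569.
P(Jar 1 | red) = 0.1280 / 0.51569 = 0.2482.

Posterior probability ≈ 0.2482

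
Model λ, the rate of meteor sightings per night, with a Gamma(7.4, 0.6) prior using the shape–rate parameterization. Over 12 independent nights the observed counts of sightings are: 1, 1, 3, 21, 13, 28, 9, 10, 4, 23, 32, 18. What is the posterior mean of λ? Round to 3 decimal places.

Posterior mean ≈ 13.524

Total count ∑xᵢ = 163 over n = 12 nights.
Gamma is conjugate to the Poisson likelihood: posterior is Gamma(shape = 7.4+163 = 170.4, rate = 0.6+12 = 12.6).
Posterior mean = shape/rate = 170.4/12.6 = 13.524.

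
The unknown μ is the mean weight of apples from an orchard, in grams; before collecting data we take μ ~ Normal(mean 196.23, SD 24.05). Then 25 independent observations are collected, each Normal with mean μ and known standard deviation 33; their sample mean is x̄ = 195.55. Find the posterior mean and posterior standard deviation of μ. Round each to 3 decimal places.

Posterior mean ≈ 195.598; posterior SD ≈ 6.365

Prior precision 1/τ₀² = 1/24.05² = 0.00172890; data precision n/σ² = 25/33² = 0.0229568.
Posterior precision = 0.00172890 + 0.0229568 = 0.0246857, giving posterior SD = 1/√0.0246857 = 6.365.
Posterior mean = (0.00172890·196.23 + 0.0229568·195.55) / 0.0246857 = 195.598.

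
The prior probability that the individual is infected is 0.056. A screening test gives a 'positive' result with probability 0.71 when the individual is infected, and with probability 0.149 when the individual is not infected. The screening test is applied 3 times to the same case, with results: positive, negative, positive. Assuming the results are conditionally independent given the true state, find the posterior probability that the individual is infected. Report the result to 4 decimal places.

Let H be the event that the individual is infected; start with P(H) = 0.056. P('positive'|H) = 0.71, P('positive'|¬H) = 0.149.
Update on result 1 ('positive'): P(H) ← 0.71·0.0560 / (0.71·0.0560 + 0.149·0.9440) = 0.039760/0.18042 = 0.2204.
Update on result 2 ('negative'): P(H) ← 0.29·0.2204 / (0.29·0.2204 + 0.851·0.7796) = 0.063910/0.72737 = 0.0879.
Update on result 3 ('positive'): P(H) ← 0.71·0.0879 / (0.71·0.0879 + 0.149·0.9121) = 0.062384/0.19829 = 0.3146.

Posterior P(H) ≈ 0.3146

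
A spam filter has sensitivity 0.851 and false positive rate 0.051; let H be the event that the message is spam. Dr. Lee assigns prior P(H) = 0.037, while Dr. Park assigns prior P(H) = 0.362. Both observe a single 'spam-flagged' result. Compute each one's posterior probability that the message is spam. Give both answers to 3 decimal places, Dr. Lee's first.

Dr. Lee: 0.391; Dr. Park: 0.904

P('+'|H) = 0.851, P('+'|¬H) = 0.051.
Dr. Lee: numerator 0.851·0.037 = 0.031487; evidence = 0.031487+0.051·0.963 = 0.080600; posterior = 0.391.
Dr. Park: numerator 0.851·0.362 = 0.30806; evidence = 0.30806+0.051·0.638 = 0.34060; posterior = 0.904.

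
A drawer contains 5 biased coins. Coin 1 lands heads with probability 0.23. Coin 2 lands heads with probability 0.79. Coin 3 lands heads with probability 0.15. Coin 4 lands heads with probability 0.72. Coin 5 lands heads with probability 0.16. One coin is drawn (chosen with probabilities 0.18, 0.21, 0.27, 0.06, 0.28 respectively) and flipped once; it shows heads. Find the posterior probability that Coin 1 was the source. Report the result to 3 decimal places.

P(heads|C1) = 0.23; P(heads|C2) = 0.79; P(heads|C3) = 0.15; P(heads|C4) = 0.72; P(heads|C5) = 0.16.
Prior × likelihood for each source: 0.18·0.23=0.04140, 0.21·0.79=0.1659, 0.27·0.15=0.04050, 0.06·0.72=0.04320, 0.28·0.16=0.04480. Summing gives P(heads) = 0.33580.
P(Coin 1 | heads) = 0.04140 / 0.33580 = 0.123.

Posterior probability ≈ 0.123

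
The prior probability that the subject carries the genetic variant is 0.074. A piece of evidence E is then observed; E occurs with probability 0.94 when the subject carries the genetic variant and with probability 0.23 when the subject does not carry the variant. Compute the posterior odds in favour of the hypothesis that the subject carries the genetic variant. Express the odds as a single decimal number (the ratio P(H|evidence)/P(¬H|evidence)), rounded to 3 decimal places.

Posterior odds ≈ 0.327

Prior odds = 0.074/(1−0.074) = 0.079914.
Likelihood ratio for E = 0.94/0.23 = 4.0870.
Posterior odds = prior odds × LR = 0.32660.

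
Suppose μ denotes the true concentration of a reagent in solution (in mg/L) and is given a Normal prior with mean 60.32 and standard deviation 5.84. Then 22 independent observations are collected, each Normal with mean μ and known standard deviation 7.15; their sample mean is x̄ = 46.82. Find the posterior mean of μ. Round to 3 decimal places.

With known σ, the Normal prior is conjugate. Weight on the data is w = (n/σ²)/(n/σ² + 1/τ₀²) = 0.430339/(0.430339+0.0293207) = 0.93621.
Posterior mean = w·x̄ + (1−w)·μ₀ = 0.93621·46.82 + 0.063788·60.32 = 47.681.

Posterior mean ≈ 47.681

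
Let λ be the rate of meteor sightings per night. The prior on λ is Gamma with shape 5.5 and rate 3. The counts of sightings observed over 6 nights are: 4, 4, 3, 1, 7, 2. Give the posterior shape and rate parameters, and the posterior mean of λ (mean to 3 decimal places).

Posterior: Gamma(shape=26.5, rate=9); mean ≈ 2.944

The Poisson likelihood adds the total count to the shape and the number of exposure periods to the rate. Here ∑xᵢ = 21 and n = 6, so shape 5.5→26.5 and rate 3→9.
E[λ | data] = 26.5/9 = 2.944.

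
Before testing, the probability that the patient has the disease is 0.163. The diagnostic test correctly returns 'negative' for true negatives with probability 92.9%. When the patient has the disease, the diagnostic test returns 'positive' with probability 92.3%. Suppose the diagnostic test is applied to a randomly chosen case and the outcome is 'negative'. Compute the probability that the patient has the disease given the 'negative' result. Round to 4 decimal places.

Let H be the event that the patient has the disease. P(H) = 0.163, so P(¬H) = 0.837. With E the 'negative' result, P(E|H) = 0.077 and P(E|¬H) = 0.929.
P(E) = 0.077·0.163 + 0.929·0.837 = 0.012551 + 0.77757 = 0.79012.
By Bayes' theorem, P(H|E) = 0.012551 / 0.79012 = 0.0159.

P(H | E) ≈ 0.0159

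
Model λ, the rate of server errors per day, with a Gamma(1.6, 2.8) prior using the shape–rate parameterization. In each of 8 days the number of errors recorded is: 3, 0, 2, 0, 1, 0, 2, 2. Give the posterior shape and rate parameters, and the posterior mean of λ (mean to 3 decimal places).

Posterior: Gamma(shape=11.6, rate=10.8); mean ≈ 1.074

Total count ∑xᵢ = 10 over n = 8 days.
Gamma is conjugate to the Poisson likelihood: posterior is Gamma(shape = 1.6+10 = 11.6, rate = 2.8+8 = 10.8).
Posterior mean = shape/rate = 11.6/10.8 = 1.074.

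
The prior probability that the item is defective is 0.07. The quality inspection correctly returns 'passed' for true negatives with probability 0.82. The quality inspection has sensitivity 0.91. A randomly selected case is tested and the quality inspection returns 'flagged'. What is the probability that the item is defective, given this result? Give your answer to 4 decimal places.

Let H be the event that the item is defective. P(H) = 0.07, so P(¬H) = 0.93. With E the 'flagged' result, P(E|H) = 0.91 and P(E|¬H) = 0.18.
P(E) = 0.91·0.07 + 0.18·0.93 = 0.063700 + 0.16740 = 0.23110.
By Bayes' theorem, P(H|E) = 0.063700 / 0.23110 = 0.2756.

P(H | E) ≈ 0.2756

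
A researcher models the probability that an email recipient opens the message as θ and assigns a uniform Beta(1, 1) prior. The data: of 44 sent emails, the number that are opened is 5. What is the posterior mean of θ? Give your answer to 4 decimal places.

Posterior mean ≈ 0.1304

Observing 5 successes and 39 failures updates Beta(1, 1) by adding the success and failure counts to the two shape parameters: α = 1+5 = 6, β = 1+39 = 40.
E[θ | data] = 6/(6+40) = 0.1304.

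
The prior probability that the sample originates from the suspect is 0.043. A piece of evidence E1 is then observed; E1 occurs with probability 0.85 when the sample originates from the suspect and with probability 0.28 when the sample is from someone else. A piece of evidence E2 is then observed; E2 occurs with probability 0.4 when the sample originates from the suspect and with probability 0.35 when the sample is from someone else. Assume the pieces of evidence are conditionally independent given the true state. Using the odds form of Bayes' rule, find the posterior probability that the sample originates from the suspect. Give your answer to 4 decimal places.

Prior odds = 0.043/(1−0.043) = 0.044932. In log-odds, ln(0.044932) = -3.1026.
Add log likelihood ratios: ln(3.0357) + ln(1.1429) = 1.2440.
Posterior log-odds = -1.8586, so posterior odds = exp(-1.8586) = 0.15589. Converting, P(H|E) = 0.15589/1.1559 = 0.1349.

Posterior probability ≈ 0.1349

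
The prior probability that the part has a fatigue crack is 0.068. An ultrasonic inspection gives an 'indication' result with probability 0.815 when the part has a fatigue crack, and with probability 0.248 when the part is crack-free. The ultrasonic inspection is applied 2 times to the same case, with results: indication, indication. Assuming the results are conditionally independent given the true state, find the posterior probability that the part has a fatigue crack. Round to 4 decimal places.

Posterior P(H) ≈ 0.4407

With H the event that the part has a fatigue crack, the joint likelihood of the observed sequence is P(data|H) = 0.815·0.815 = 0.66422 and P(data|¬H) = 0.248·0.248 = 0.061504.
Bayes: P(H|data) = 0.068·0.66422 / (0.068·0.66422 + 0.932·0.061504) = 0.045167/0.10249 = 0.4407.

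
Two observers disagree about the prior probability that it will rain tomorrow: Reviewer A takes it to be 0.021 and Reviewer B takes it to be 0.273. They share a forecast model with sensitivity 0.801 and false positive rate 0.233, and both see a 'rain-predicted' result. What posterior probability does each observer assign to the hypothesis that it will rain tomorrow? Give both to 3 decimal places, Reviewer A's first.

Reviewer A: 0.069; Reviewer B: 0.563

P('+'|H) = 0.801, P('+'|¬H) = 0.233.
Reviewer A: numerator 0.801·0.021 = 0.016821; evidence = 0.016821+0.233·0.979 = 0.24493; posterior = 0.069.
Reviewer B: numerator 0.801·0.273 = 0.21867; evidence = 0.21867+0.233·0.727 = 0.38806; posterior = 0.563.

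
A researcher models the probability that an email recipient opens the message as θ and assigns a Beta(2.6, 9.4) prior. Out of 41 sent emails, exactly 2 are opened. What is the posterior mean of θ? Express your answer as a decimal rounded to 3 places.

Observing 2 successes and 39 failures updates Beta(2.6, 9.4) by adding the success and failure counts to the two shape parameters: α = 2.6+2 = 4.6, β = 9.4+39 = 48.4.
Posterior mean = α/(α+β) = 4.6/53 = 0.087.

Posterior mean ≈ 0.087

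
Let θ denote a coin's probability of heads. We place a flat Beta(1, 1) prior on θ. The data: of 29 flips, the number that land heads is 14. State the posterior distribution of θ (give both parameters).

Posterior: Beta(15, 16)

The binomial likelihood is conjugate to the Beta prior: with 14 successes and 15 failures, the posterior is Beta(1+14, 1+15) = Beta(15, 16).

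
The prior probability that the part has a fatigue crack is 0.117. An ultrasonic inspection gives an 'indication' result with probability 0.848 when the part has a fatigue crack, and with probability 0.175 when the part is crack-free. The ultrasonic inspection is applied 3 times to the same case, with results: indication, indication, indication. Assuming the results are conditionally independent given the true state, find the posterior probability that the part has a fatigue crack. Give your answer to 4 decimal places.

Posterior P(H) ≈ 0.9378

Let H be the event that the part has a fatigue crack; start with P(H) = 0.117. P('indication'|H) = 0.848, P('indication'|¬H) = 0.175.
Update on result 1 ('indication'): P(H) ← 0.848·0.1170 / (0.848·0.1170 + 0.175·0.8830) = 0.099216/0.25374 = 0.3910.
Update on result 2 ('indication'): P(H) ← 0.848·0.3910 / (0.848·0.3910 + 0.175·0.6090) = 0.33158/0.43815 = 0.7568.
Update on result 3 ('indication'): P(H) ← 0.848·0.7568 / (0.848·0.7568 + 0.175·0.2432) = 0.64174/0.68430 = 0.9378.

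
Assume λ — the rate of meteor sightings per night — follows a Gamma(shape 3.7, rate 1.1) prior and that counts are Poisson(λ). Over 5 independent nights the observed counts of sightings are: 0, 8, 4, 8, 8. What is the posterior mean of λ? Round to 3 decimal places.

Posterior mean ≈ 5.197

Total count ∑xᵢ = 28 over n = 5 nights.
Gamma is conjugate to the Poisson likelihood: posterior is Gamma(shape = 3.7+28 = 31.7, rate = 1.1+5 = 6.1).
Posterior mean = shape/rate = 31.7/6.1 = 5.197.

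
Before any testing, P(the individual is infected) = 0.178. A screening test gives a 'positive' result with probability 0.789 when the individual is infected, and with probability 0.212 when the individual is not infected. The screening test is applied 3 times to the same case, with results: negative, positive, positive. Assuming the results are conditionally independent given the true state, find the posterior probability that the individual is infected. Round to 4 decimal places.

Posterior P(H) ≈ 0.4454

Let H be the event that the individual is infected; start with P(H) = 0.178. P('positive'|H) = 0.789, P('positive'|¬H) = 0.212.
Update on result 1 ('negative'): P(H) ← 0.211·0.1780 / (0.211·0.1780 + 0.788·0.8220) = 0.037558/0.68529 = 0.0548.
Update on result 2 ('positive'): P(H) ← 0.789·0.0548 / (0.789·0.0548 + 0.212·0.9452) = 0.043242/0.24362 = 0.1775.
Update on result 3 ('positive'): P(H) ← 0.789·0.1775 / (0.789·0.1775 + 0.212·0.8225) = 0.14004/0.31441 = 0.4454.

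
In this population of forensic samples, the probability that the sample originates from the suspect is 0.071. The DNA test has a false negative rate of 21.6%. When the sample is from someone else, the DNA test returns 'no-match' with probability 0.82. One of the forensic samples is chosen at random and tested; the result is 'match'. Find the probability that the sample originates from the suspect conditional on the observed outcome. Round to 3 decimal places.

P(H | E) ≈ 0.250

Write H for 'the sample originates from the suspect'. Prior odds H:¬H = 0.071/0.929 = 0.076426. For the 'match' outcome, the likelihood ratio is 0.784/0.18 = 4.3556.
Posterior odds = 0.076426 × 4.3556 = 0.33288, so P(H|E) = 0.33288/(1+0.33288) = 0.250.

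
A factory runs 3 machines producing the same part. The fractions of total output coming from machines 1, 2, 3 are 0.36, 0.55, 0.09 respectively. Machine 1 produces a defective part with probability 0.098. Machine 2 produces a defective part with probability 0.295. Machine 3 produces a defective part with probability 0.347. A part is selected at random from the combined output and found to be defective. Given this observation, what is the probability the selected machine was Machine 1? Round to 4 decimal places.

Posterior probability ≈ 0.1542

Tabulate prior·likelihood by source: [1] prior 0.36, lik 0.098, product 0.03528; [2] prior 0.55, lik 0.295, product 0.1623; [3] prior 0.09, lik 0.347, product 0.03123.
Normalizing constant = 0.22876; the posterior for Machine 1 is its product over the sum, 0.03528/0.22876 = 0.1542.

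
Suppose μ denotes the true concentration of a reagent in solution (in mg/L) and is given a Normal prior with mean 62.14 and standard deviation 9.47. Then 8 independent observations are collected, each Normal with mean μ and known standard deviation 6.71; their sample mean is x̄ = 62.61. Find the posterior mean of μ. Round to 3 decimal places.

With known σ, the Normal prior is conjugate. Weight on the data is w = (n/σ²)/(n/σ² + 1/τ₀²) = 0.177683/(0.177683+0.0111506) = 0.94095.
Posterior mean = w·x̄ + (1−w)·μ₀ = 0.94095·62.61 + 0.059050·62.14 = 62.582.

Posterior mean ≈ 62.582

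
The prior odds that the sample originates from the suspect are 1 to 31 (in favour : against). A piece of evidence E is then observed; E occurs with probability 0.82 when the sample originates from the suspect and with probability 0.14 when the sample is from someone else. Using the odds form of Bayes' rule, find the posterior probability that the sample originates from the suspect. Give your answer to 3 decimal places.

Posterior probability ≈ 0.159

Prior odds = 1/31 = 0.032258. In log-odds, ln(0.032258) = -3.4340.
Add log likelihood ratio: ln(5.8571) = 1.7677.
Posterior log-odds = -1.6663, so posterior odds = exp(-1.6663) = 0.18894. Converting, P(H|E) = 0.18894/1.1889 = 0.159.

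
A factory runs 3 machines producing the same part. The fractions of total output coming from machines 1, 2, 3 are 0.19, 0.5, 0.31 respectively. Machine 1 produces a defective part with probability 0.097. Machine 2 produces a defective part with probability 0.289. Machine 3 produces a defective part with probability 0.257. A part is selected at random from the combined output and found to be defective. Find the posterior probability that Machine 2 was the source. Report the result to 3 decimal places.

P(defective|M1) = 0.097; P(defective|M2) = 0.289; P(defective|M3) = 0.257.
Prior × likelihood for each source: 0.19·0.097=0.01843, 0.5·0.289=0.1445, 0.31·0.257=0.07967. Summing gives P(defective) = 0.24260.
P(Machine 2 | defective) = 0.1445 / 0.24260 = 0.596.

Posterior probability ≈ 0.596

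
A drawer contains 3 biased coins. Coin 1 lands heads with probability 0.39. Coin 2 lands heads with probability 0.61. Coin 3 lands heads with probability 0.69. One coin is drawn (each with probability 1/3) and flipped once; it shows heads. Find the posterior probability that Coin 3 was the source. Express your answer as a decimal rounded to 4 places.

P(heads|C1) = 0.39; P(heads|C2) = 0.61; P(heads|C3) = 0.69.
Prior × likelihood for each source: 0.333333·0.39=0.1300, 0.333333·0.61=0.2033, 0.333333·0.69=0.2300. Summing gives P(heads) = 0.56333.
P(Coin 3 | heads) = 0.2300 / 0.56333 = 0.4083.

Posterior probability ≈ 0.4083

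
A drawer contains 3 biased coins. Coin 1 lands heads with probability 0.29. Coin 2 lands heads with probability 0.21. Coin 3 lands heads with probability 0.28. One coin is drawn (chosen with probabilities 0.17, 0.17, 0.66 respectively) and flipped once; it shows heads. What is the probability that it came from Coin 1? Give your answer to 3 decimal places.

Tabulate prior·likelihood by source: [1] prior 0.17, lik 0.29, product 0.04930; [2] prior 0.17, lik 0.21, product 0.03570; [3] prior 0.66, lik 0.28, product 0.1848.
Normalizing constant = 0.26980; the posterior for Coin 1 is its product over the sum, 0.04930/0.26980 = 0.183.

Posterior probability ≈ 0.183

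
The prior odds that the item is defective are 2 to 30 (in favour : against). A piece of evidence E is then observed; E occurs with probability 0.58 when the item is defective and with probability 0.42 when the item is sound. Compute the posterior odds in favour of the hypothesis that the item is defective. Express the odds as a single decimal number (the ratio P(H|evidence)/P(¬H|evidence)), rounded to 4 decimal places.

Prior odds = 2/30 = 0.066667. In log-odds, ln(0.066667) = -2.7081.
Add log likelihood ratio: ln(1.3810) = 0.32277.
Posterior log-odds = -2.3853, so posterior odds = exp(-2.3853) = 0.092063.

Posterior odds ≈ 0.0921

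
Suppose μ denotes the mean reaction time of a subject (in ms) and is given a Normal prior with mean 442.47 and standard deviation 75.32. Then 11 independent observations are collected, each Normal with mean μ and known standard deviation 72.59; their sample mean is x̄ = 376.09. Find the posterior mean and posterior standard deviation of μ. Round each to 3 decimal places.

Prior precision 1/τ₀² = 1/75.32² = 0.00017627; data precision n/σ² = 11/72.59² = 0.00208756.
Posterior precision = 0.00017627 + 0.00208756 = 0.00226383, giving posterior SD = 1/√0.00226383 = 21.017.
Posterior mean = (0.00017627·442.47 + 0.00208756·376.09) / 0.00226383 = 381.259.

Posterior mean ≈ 381.259; posterior SD ≈ 21.017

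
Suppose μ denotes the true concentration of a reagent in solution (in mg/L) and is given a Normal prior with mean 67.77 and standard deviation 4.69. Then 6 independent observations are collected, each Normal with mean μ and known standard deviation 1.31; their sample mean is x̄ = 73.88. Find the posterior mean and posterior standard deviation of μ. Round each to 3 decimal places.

Prior precision 1/τ₀² = 1/4.69² = 0.0454626; data precision n/σ² = 6/1.31² = 3.49630.
Posterior precision = 0.0454626 + 3.49630 = 3.54176, giving posterior SD = 1/√3.54176 = 0.531.
Posterior mean = (0.0454626·67.77 + 3.49630·73.88) / 3.54176 = 73.802.

Posterior mean ≈ 73.802; posterior SD ≈ 0.531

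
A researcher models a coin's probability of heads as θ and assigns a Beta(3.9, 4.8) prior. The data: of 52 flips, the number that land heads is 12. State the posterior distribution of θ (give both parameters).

The binomial likelihood is conjugate to the Beta prior: with 12 successes and 40 failures, the posterior is Beta(3.9+12, 4.8+40) = Beta(15.9, 44.8).

Posterior: Beta(15.9, 44.8)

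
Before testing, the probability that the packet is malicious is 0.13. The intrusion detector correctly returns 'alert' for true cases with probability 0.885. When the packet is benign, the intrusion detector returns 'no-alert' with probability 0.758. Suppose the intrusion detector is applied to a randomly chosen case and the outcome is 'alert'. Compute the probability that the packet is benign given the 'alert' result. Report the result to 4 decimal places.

P(¬H | E) ≈ 0.6466

Let H be the event that the packet is malicious. P(H) = 0.13, so P(¬H) = 0.87. With E the 'alert' result, P(E|H) = 0.885 and P(E|¬H) = 0.242.
P(E) = 0.885·0.13 + 0.242·0.87 = 0.11505 + 0.21054 = 0.32559.
By Bayes' theorem, P(H|E) = 0.11505 / 0.32559 = 0.3534. Hence P(¬H|E) = 1 − 0.3534 = 0.6466.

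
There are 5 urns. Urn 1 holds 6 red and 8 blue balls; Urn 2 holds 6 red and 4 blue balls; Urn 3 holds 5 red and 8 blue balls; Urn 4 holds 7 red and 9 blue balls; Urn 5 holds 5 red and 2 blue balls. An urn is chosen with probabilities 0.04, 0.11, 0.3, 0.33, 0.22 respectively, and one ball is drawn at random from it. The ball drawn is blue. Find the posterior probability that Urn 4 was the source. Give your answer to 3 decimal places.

P(blue|Urn 1) = 0.5714; P(blue|Urn 2) = 0.4; P(blue|Urn 3) = 0.6154; P(blue|Urn 4) = 0.5625; P(blue|Urn 5) = 0.2857.
Prior × likelihood for each source: 0.04·0.5714=0.02286, 0.11·0.4=0.04400, 0.3·0.6154=0.1846, 0.33·0.5625=0.1856, 0.22·0.2857=0.06286. Summing gives P(blue) = 0.49995.
P(Urn 4 | blue) = 0.1856 / 0.49995 = 0.371.

Posterior probability ≈ 0.371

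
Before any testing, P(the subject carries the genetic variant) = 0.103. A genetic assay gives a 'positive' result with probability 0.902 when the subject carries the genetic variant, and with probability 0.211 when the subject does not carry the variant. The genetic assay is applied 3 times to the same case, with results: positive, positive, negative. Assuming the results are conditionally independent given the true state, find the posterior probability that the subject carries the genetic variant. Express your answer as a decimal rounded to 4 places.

Let H be the event that the subject carries the genetic variant; start with P(H) = 0.103. P('positive'|H) = 0.902, P('positive'|¬H) = 0.211.
Update on result 1 ('positive'): P(H) ← 0.902·0.1030 / (0.902·0.1030 + 0.211·0.8970) = 0.092906/0.28217 = 0.3293.
Update on result 2 ('positive'): P(H) ← 0.902·0.3293 / (0.902·0.3293 + 0.211·0.6707) = 0.29699/0.43851 = 0.6773.
Update on result 3 ('negative'): P(H) ← 0.098·0.6773 / (0.098·0.6773 + 0.789·0.3227) = 0.066371/0.32102 = 0.2068.

Posterior P(H) ≈ 0.2068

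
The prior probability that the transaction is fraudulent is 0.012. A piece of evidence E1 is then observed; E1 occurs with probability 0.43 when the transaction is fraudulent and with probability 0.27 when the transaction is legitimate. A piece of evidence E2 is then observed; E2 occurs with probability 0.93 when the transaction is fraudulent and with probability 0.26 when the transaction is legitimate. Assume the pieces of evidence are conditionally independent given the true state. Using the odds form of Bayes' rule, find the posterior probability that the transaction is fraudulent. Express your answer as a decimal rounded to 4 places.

Posterior probability ≈ 0.0647

Prior odds = 0.012/(1−0.012) = 0.012146.
Likelihood ratio for E1 = 0.43/0.27 = 1.5926.
Likelihood ratio for E2 = 0.93/0.26 = 3.5769.
Posterior odds = prior odds × LR₁ × LR₂ = 0.069189.
Posterior probability = odds/(1+odds) = 0.069189/1.0692 = 0.0647.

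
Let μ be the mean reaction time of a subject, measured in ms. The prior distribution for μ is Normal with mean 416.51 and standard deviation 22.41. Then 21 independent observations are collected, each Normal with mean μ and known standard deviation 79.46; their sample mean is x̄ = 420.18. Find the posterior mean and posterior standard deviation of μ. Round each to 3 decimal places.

Posterior mean ≈ 418.806; posterior SD ≈ 13.714

Prior precision 1/τ₀² = 1/22.41² = 0.00199121; data precision n/σ² = 21/79.46² = 0.00332600.
Posterior precision = 0.00199121 + 0.00332600 = 0.00531721, giving posterior SD = 1/√0.00531721 = 13.714.
Posterior mean = (0.00199121·416.51 + 0.00332600·420.18) / 0.00531721 = 418.806.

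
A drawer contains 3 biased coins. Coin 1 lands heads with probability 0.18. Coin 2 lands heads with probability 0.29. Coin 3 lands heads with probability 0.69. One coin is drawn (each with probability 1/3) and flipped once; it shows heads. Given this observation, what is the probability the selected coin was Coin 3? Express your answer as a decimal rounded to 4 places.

Posterior probability ≈ 0.5948

Tabulate prior·likelihood by source: [1] prior 0.333333, lik 0.18, product 0.06000; [2] prior 0.333333, lik 0.29, product 0.09667; [3] prior 0.333333, lik 0.69, product 0.2300.
Normalizing constant = 0.38667; the posterior for Coin 3 is its product over the sum, 0.2300/0.38667 = 0.5948.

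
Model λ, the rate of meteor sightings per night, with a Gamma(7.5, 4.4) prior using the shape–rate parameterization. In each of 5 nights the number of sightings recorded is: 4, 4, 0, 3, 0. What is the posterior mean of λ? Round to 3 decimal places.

Posterior mean ≈ 1.968

The Poisson likelihood adds the total count to the shape and the number of exposure periods to the rate. Here ∑xᵢ = 11 and n = 5, so shape 7.5→18.5 and rate 4.4→9.4.
Posterior mean = shape/rate = 18.5/9.4 = 1.968.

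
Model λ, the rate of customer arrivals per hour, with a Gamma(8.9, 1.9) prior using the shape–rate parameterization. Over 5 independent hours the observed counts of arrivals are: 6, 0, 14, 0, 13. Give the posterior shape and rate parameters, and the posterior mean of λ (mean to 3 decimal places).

Total count ∑xᵢ = 33 over n = 5 hours.
Gamma is conjugate to the Poisson likelihood: posterior is Gamma(shape = 8.9+33 = 41.9, rate = 1.9+5 = 6.9).
Posterior mean = shape/rate = 41.9/6.9 = 6.072.

Posterior: Gamma(shape=41.9, rate=6.9); mean ≈ 6.072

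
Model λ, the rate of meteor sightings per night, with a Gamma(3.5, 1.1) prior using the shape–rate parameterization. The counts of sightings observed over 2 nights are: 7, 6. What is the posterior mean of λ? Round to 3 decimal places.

Posterior mean ≈ 5.323

Total count ∑xᵢ = 13 over n = 2 nights.
Gamma is conjugate to the Poisson likelihood: posterior is Gamma(shape = 3.5+13 = 16.5, rate = 1.1+2 = 3.1).
E[λ | data] = 16.5/3.1 = 5.323.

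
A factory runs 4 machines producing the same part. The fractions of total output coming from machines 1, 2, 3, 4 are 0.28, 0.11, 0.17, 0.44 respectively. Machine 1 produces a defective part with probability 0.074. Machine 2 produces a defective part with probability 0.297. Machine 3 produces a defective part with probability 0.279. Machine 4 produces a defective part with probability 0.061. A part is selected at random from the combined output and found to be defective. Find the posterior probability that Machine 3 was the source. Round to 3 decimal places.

Posterior probability ≈ 0.372

P(defective|M1) = 0.074; P(defective|M2) = 0.297; P(defective|M3) = 0.279; P(defective|M4) = 0.061.
Prior × likelihood for each source: 0.28·0.074=0.02072, 0.11·0.297=0.03267, 0.17·0.279=0.04743, 0.44·0.061=0.02684. Summing gives P(defective) = 0.12766.
P(Machine 3 | defective) = 0.04743 / 0.12766 = 0.372.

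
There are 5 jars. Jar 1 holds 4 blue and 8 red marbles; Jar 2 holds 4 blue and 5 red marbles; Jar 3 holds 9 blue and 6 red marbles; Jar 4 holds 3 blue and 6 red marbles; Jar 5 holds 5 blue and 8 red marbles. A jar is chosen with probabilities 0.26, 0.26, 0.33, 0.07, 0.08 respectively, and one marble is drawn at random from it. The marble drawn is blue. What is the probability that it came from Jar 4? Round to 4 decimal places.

Tabulate prior·likelihood by source: [1] prior 0.26, lik 0.3333, product 0.08667; [2] prior 0.26, lik 0.4444, product 0.1156; [3] prior 0.33, lik 0.6, product 0.1980; [4] prior 0.07, lik 0.3333, product 0.02333; [5] prior 0.08, lik 0.3846, product 0.03077.
Normalizing constant = 0.45432; the posterior for Jar 4 is its product over the sum, 0.02333/0.45432 = 0.0514.

Posterior probability ≈ 0.0514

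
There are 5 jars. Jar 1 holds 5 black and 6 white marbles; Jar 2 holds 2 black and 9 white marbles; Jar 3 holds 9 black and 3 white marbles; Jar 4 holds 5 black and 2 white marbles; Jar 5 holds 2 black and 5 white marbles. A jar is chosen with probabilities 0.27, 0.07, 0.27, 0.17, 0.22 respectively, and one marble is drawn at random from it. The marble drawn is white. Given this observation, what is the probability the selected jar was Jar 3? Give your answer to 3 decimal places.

P(white|Jar 1) = 0.5455; P(white|Jar 2) = 0.8182; P(white|Jar 3) = 0.25; P(white|Jar 4) = 0.2857; P(white|Jar 5) = 0.7143.
Prior × likelihood for each source: 0.27·0.5455=0.1473, 0.07·0.8182=0.05727, 0.27·0.25=0.06750, 0.17·0.2857=0.04857, 0.22·0.7143=0.1571. Summing gives P(white) = 0.47776.
P(Jar 3 | white) = 0.06750 / 0.47776 = 0.141.

Posterior probability ≈ 0.141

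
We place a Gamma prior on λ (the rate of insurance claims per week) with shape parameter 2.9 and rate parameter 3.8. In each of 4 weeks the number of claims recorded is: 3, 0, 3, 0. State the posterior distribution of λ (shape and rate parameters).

The Poisson likelihood adds the total count to the shape and the number of exposure periods to the rate. Here ∑xᵢ = 6 and n = 4, so shape 2.9→8.9 and rate 3.8→7.8.

Posterior: Gamma(shape=8.9, rate=7.8)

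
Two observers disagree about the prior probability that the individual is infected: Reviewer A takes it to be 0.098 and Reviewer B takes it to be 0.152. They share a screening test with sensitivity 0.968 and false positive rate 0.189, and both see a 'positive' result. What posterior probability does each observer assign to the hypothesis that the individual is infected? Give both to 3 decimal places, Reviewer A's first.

P('+'|H) = 0.968, P('+'|¬H) = 0.189.
Reviewer A: numerator 0.968·0.098 = 0.094864; evidence = 0.094864+0.189·0.902 = 0.26534; posterior = 0.358.
Reviewer B: numerator 0.968·0.152 = 0.14714; evidence = 0.14714+0.189·0.848 = 0.30741; posterior = 0.479.

Reviewer A: 0.358; Reviewer B: 0.479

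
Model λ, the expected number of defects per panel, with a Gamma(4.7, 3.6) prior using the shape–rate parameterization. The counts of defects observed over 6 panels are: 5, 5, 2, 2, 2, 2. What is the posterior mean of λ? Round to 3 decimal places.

Posterior mean ≈ 2.365

Total count ∑xᵢ = 18 over n = 6 panels.
Gamma is conjugate to the Poisson likelihood: posterior is Gamma(shape = 4.7+18 = 22.7, rate = 3.6+6 = 9.6).
Posterior mean = shape/rate = 22.7/9.6 = 2.365.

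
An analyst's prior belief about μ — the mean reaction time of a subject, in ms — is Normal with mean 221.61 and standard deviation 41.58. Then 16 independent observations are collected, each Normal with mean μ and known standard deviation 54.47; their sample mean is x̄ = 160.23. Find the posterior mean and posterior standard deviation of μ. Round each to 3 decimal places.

Prior precision 1/τ₀² = 1/41.58² = 0.00057840; data precision n/σ² = 16/54.47² = 0.00539269.
Posterior precision = 0.00057840 + 0.00539269 = 0.00597109, giving posterior SD = 1/√0.00597109 = 12.941.
Posterior mean = (0.00057840·221.61 + 0.00539269·160.23) / 0.00597109 = 166.176.

Posterior mean ≈ 166.176; posterior SD ≈ 12.941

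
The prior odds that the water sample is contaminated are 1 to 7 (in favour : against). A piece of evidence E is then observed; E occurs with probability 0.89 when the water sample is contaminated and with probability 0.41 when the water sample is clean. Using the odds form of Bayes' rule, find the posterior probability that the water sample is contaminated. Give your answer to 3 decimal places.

Prior odds = 1/7 = 0.14286. In log-odds, ln(0.14286) = -1.9459.
Add log likelihood ratio: ln(2.1707) = 0.77506.
Posterior log-odds = -1.1708, so posterior odds = exp(-1.1708) = 0.31010. Converting, P(H|E) = 0.31010/1.3101 = 0.237.

Posterior probability ≈ 0.237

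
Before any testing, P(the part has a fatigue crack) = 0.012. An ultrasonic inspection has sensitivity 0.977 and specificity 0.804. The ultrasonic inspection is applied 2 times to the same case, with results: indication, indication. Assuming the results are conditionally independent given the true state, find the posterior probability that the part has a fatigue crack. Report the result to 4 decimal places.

Let H be the event that the part has a fatigue crack; start with P(H) = 0.012. P('indication'|H) = 0.977, P('indication'|¬H) = 0.196.
Update on result 1 ('indication'): P(H) ← 0.977·0.0120 / (0.977·0.0120 + 0.196·0.9880) = 0.011724/0.20537 = 0.0571.
Update on result 2 ('indication'): P(H) ← 0.977·0.0571 / (0.977·0.0571 + 0.196·0.9429) = 0.055774/0.24058 = 0.2318.

Posterior P(H) ≈ 0.2318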